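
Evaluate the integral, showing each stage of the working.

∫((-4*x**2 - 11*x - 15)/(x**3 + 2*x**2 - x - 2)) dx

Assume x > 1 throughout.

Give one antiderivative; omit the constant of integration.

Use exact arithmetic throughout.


Step 1. Decompose ∫((-4*x**2 - 11*x - 15)/(x**3 + 2*x**2 - x - 2)) dx by partial fractions, (-4*x**2 - 11*x - 15)/(x**3 + 2*x**2 - x - 2) = -3/(x + 2) + 4/(x + 1) - 5/(x - 1): now ∫(-5/(x - 1)) dx + ∫(4/(x + 1)) dx + ∫(-3/(x + 2)) dx.
Step 2. Evaluate the standard form [assuming x > 1]: now -5*log(x - 1) + ∫(4/(x + 1)) dx + ∫(-3/(x + 2)) dx.
Step 3. Evaluate the standard form [assuming x > -2]: now -5*log(x - 1) - 3*log(x + 2) + ∫(4/(x + 1)) dx.
Step 4. Evaluate the standard form [assuming x > -1]: now -5*log(x - 1) + 4*log(x + 1) - 3*log(x + 2).
Answer: -5*log(x - 1) + 4*log(x + 1) - 3*log(x + 2).


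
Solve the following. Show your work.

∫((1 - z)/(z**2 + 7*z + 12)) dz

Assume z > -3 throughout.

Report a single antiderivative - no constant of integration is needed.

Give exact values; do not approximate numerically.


Step 1. Decompose ∫((1 - z)/(z**2 + 7*z + 12)) dz by partial fractions, (1 - z)/(z**2 + 7*z + 12) = -5/(z + 4) + 4/(z + 3): now ∫(4/(z + 3)) dz + ∫(-5/(z + 4)) dz.
Step 2. Evaluate the standard form [assuming z > -4]: now -5*log(z + 4) + ∫(4/(z + 3)) dz.
Step 3. Evaluate the standard form [assuming z > -3]: now 4*log(z + 3) - 5*log(z + 4).
Answer: 4*log(z + 3) - 5*log(z + 4).


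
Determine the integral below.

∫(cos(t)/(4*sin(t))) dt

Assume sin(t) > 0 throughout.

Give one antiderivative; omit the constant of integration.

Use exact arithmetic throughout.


Answer: log(sin(t))/4.


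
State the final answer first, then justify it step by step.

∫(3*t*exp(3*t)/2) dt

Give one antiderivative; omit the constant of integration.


The answer is t*exp(3*t)/2 - exp(3*t)/6.
Step 1. Integrate ∫(3*t*exp(3*t)/2) dt by parts with u = t, dv = (3*exp(3*t)/2) dt, so v = exp(3*t)/2: now t*exp(3*t)/2 + ∫(-exp(3*t)/2) dt.
Step 2. Evaluate the standard form: now t*exp(3*t)/2 - exp(3*t)/6.
Answer: t*exp(3*t)/2 - exp(3*t)/6.


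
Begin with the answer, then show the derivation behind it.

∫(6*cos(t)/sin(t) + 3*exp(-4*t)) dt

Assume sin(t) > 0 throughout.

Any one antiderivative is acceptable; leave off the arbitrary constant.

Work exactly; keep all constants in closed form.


The answer is 6*log(sin(t)) - 3*exp(-4*t)/4.
Step 1. Rewrite: now ∫(6*cos(t)/sin(t)) dt + ∫(3*exp(-4*t)) dt.
Step 2. Substitute u = sin(t), turning ∫(6*cos(t)/sin(t)) dt into ∫(6/u) du: now ∫(6/u) du + ∫(3*exp(-4*t)) dt.
Step 3. Evaluate the standard form [assuming u > 0]: now 6*log(u) + ∫(3*exp(-4*t)) dt.
Step 4. Substitute back u = sin(t): now 6*log(sin(t)) + ∫(3*exp(-4*t)) dt.
Step 5. Evaluate the standard form: now 6*log(sin(t)) - 3*exp(-4*t)/4.
Answer: 6*log(sin(t)) - 3*exp(-4*t)/4.


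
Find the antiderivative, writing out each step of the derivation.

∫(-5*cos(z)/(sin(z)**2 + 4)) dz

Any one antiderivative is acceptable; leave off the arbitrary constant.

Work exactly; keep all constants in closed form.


Step 1. Substitute u = sin(z), turning ∫(-5*cos(z)/(sin(z)**2 + 4)) dz into ∫(-5/(u**2 + 4)) du: now ∫(-5/(u**2 + 4)) du.
Step 2. Evaluate the standard form: now -5*atan(u/2)/2.
Step 3. Substitute back u = sin(z): now -5*atan(sin(z)/2)/2.
Answer: -5*atan(sin(z)/2)/2.


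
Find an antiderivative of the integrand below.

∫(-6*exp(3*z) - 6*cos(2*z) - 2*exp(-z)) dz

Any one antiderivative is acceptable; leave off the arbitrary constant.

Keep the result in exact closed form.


Answer: -2*exp(3*z) - 3*sin(2*z) + 2*exp(-z).


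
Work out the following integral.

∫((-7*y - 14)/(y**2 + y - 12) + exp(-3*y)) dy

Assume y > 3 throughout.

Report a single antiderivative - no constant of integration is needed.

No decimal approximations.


Answer: -5*log(y - 3) - 2*log(y + 4) - exp(-3*y)/3.


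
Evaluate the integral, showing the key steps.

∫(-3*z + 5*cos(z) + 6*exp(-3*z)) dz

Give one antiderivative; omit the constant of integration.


Step 1. Rewrite: now ∫(-3*z) dz + ∫(6*exp(-3*z)) dz + ∫(5*cos(z)) dz.
Step 2. Evaluate the standard form: now -3*z**2/2 + ∫(6*exp(-3*z)) dz + ∫(5*cos(z)) dz.
Step 3. Evaluate the standard form: now -3*z**2/2 + 5*sin(z) + ∫(6*exp(-3*z)) dz.
Step 4. Evaluate the standard form: now -3*z**2/2 + 5*sin(z) - 2*exp(-3*z).
Answer: -3*z**2/2 + 5*sin(z) - 2*exp(-3*z).


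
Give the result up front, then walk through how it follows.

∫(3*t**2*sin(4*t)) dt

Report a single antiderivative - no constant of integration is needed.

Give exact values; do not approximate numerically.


The answer is -3*t**2*cos(4*t)/4 + 3*t*sin(4*t)/8 + 3*cos(4*t)/32.
Step 1. Integrate ∫(3*t**2*sin(4*t)) dt by parts with u = t**2, dv = (3*sin(4*t)) dt, so v = -3*cos(4*t)/4: now -3*t**2*cos(4*t)/4 + ∫(3*t*cos(4*t)/2) dt.
Step 2. Integrate ∫(3*t*cos(4*t)/2) dt by parts with u = t, dv = (3*cos(4*t)/2) dt, so v = 3*sin(4*t)/8: now -3*t**2*cos(4*t)/4 + 3*t*sin(4*t)/8 + ∫(-3*sin(4*t)/8) dt.
Step 3. Evaluate the standard form: now -3*t**2*cos(4*t)/4 + 3*t*sin(4*t)/8 + 3*cos(4*t)/32.
Answer: -3*t**2*cos(4*t)/4 + 3*t*sin(4*t)/8 + 3*cos(4*t)/32.


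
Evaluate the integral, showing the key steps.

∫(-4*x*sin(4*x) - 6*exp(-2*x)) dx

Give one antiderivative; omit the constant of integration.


Step 1. Rewrite: now ∫(-4*x*sin(4*x)) dx + ∫(-6*exp(-2*x)) dx.
Step 2. Evaluate the standard form: now ∫(-4*x*sin(4*x)) dx + 3*exp(-2*x).
Step 3. Integrate ∫(-4*x*sin(4*x)) dx by parts with u = x, dv = (-4*sin(4*x)) dx, so v = cos(4*x): now x*cos(4*x) + ∫(-cos(4*x)) dx + 3*exp(-2*x).
Step 4. Evaluate the standard form: now x*cos(4*x) - sin(4*x)/4 + 3*exp(-2*x).
Answer: x*cos(4*x) - sin(4*x)/4 + 3*exp(-2*x).


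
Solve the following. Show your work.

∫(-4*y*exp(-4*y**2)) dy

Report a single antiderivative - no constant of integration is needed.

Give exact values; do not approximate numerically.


Step 1. Substitute u = y**2, turning ∫(-4*y*exp(-4*y**2)) dy into ∫(-2*exp(-4*u)) du: now ∫(-2*exp(-4*u)) du.
Step 2. Evaluate the standard form: now exp(-4*u)/2.
Step 3. Substitute back u = y**2: now exp(-4*y**2)/2.
Answer: exp(-4*y**2)/2.


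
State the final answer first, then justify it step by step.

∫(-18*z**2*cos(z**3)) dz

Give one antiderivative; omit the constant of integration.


The answer is -6*sin(z**3).
Step 1. Substitute u = z**3, turning ∫(-18*z**2*cos(z**3)) dz into ∫(-6*cos(u)) du: now ∫(-6*cos(u)) du.
Step 2. Evaluate the standard form: now -6*sin(u).
Step 3. Substitute back u = z**3: now -6*sin(z**3).
Answer: -6*sin(z**3).


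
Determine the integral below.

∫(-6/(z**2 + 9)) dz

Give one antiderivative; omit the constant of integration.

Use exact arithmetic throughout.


Answer: -2*atan(z/3).


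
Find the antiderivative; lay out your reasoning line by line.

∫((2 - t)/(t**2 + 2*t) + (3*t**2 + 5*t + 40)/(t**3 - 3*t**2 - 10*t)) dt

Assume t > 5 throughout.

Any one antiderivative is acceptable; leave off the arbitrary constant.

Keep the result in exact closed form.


Step 1. Rewrite: now ∫((2 - t)/(t**2 + 2*t)) dt + ∫((3*t**2 + 5*t + 40)/(t**3 - 3*t**2 - 10*t)) dt.
Step 2. Decompose ∫((3*t**2 + 5*t + 40)/(t**3 - 3*t**2 - 10*t)) dt by partial fractions, (3*t**2 + 5*t + 40)/(t**3 - 3*t**2 - 10*t) = 3/(t + 2) + 4/(t - 5) - 4/t: now ∫(-4/t) dt + ∫((2 - t)/(t**2 + 2*t)) dt + ∫(4/(t - 5)) dt + ∫(3/(t + 2)) dt.
Step 3. Evaluate the standard form [assuming t > 5]: now 4*log(t - 5) + ∫(-4/t) dt + ∫((2 - t)/(t**2 + 2*t)) dt + ∫(3/(t + 2)) dt.
Step 4. Evaluate the standard form [assuming t > 0]: now -4*log(t) + 4*log(t - 5) + ∫((2 - t)/(t**2 + 2*t)) dt + ∫(3/(t + 2)) dt.
Step 5. Evaluate the standard form [assuming t > -2]: now -4*log(t) + 4*log(t - 5) + 3*log(t + 2) + ∫((2 - t)/(t**2 + 2*t)) dt.
Step 6. Decompose ∫((2 - t)/(t**2 + 2*t)) dt by partial fractions, (2 - t)/(t**2 + 2*t) = -2/(t + 2) + 1/t: now -4*log(t) + 4*log(t - 5) + 3*log(t + 2) + ∫(1/t) dt + ∫(-2/(t + 2)) dt.
Step 7. Evaluate the standard form [assuming t > -2]: now -4*log(t) + 4*log(t - 5) + log(t + 2) + ∫(1/t) dt.
Step 8. Evaluate the standard form [assuming t > 0]: now -3*log(t) + 4*log(t - 5) + log(t + 2).
Answer: -3*log(t) + 4*log(t - 5) + log(t + 2).


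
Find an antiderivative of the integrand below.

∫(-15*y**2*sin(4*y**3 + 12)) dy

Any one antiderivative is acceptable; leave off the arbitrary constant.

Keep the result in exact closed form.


Answer: 5*cos(4*y**3 + 12)/4.


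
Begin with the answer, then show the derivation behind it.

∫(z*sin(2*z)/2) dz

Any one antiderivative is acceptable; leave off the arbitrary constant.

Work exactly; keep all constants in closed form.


The answer is -z*cos(2*z)/4 + sin(2*z)/8.
Step 1. Integrate ∫(z*sin(2*z)/2) dz by parts with u = z, dv = (sin(2*z)/2) dz, so v = -cos(2*z)/4: now -z*cos(2*z)/4 + ∫(cos(2*z)/4) dz.
Step 2. Evaluate the standard form: now -z*cos(2*z)/4 + sin(2*z)/8.
Answer: -z*cos(2*z)/4 + sin(2*z)/8.


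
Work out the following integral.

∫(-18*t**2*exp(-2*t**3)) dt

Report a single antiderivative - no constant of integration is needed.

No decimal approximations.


Answer: 3*exp(-2*t**3).


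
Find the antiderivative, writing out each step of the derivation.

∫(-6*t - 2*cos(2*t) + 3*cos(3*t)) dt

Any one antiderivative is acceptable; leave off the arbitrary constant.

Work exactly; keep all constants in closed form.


Step 1. Rewrite: now ∫(-6*t) dt + ∫(-2*cos(2*t)) dt + ∫(3*cos(3*t)) dt.
Step 2. Evaluate the standard form: now -3*t**2 + ∫(-2*cos(2*t)) dt + ∫(3*cos(3*t)) dt.
Step 3. Evaluate the standard form: now -3*t**2 - sin(2*t) + ∫(3*cos(3*t)) dt.
Step 4. Evaluate the standard form: now -3*t**2 - sin(2*t) + sin(3*t).
Answer: -3*t**2 - sin(2*t) + sin(3*t).


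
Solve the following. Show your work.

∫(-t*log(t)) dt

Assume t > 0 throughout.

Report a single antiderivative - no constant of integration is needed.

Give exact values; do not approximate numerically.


Step 1. Integrate ∫(-t*log(t)) dt by parts with u = log(t), dv = (-t) dt, so v = -t**2/2 [assuming t > 0]: now -t**2*log(t)/2 + ∫(t/2) dt.
Step 2. Evaluate the standard form: now -t**2*log(t)/2 + t**2/4.
Answer: -t**2*log(t)/2 + t**2/4.


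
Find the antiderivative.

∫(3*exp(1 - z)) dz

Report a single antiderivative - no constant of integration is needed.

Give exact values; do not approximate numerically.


Answer: -3*exp(1 - z).


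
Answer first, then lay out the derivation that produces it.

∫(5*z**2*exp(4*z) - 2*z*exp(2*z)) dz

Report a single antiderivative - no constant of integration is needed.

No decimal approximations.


The answer is 5*z**2*exp(4*z)/4 - 5*z*exp(4*z)/8 - z*exp(2*z) + 5*exp(4*z)/32 + exp(2*z)/2.
Step 1. Rewrite: now ∫(-2*z*exp(2*z)) dz + ∫(5*z**2*exp(4*z)) dz.
Step 2. Integrate ∫(-2*z*exp(2*z)) dz by parts with u = z, dv = (-2*exp(2*z)) dz, so v = -exp(2*z): now -z*exp(2*z) + ∫(5*z**2*exp(4*z)) dz + ∫(exp(2*z)) dz.
Step 3. Evaluate the standard form: now -z*exp(2*z) + exp(2*z)/2 + ∫(5*z**2*exp(4*z)) dz.
Step 4. Integrate ∫(5*z**2*exp(4*z)) dz by parts with u = z**2, dv = (5*exp(4*z)) dz, so v = 5*exp(4*z)/4: now 5*z**2*exp(4*z)/4 - z*exp(2*z) + exp(2*z)/2 + ∫(-5*z*exp(4*z)/2) dz.
Step 5. Integrate ∫(-5*z*exp(4*z)/2) dz by parts with u = z, dv = (-5*exp(4*z)/2) dz, so v = -5*exp(4*z)/8: now 5*z**2*exp(4*z)/4 - 5*z*exp(4*z)/8 - z*exp(2*z) + exp(2*z)/2 + ∫(5*exp(4*z)/8) dz.
Step 6. Evaluate the standard form: now 5*z**2*exp(4*z)/4 - 5*z*exp(4*z)/8 - z*exp(2*z) + 5*exp(4*z)/32 + exp(2*z)/2.
Answer: 5*z**2*exp(4*z)/4 - 5*z*exp(4*z)/8 - z*exp(2*z) + 5*exp(4*z)/32 + exp(2*z)/2.


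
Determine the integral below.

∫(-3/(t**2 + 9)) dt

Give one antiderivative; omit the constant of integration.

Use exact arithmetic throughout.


Answer: -atan(t/3).


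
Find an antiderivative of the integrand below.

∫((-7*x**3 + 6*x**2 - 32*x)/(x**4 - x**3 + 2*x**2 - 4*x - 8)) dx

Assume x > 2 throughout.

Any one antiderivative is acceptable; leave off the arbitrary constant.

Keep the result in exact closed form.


Answer: -4*log(x - 2) - 3*log(x + 1) + 2*atan(x/2).


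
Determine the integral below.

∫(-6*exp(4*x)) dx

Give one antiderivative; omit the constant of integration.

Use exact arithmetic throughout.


Answer: -3*exp(4*x)/2.


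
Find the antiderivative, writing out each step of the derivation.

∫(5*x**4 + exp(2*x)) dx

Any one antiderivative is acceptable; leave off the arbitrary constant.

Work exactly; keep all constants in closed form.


Step 1. Rewrite: now ∫(5*x**4) dx + ∫(exp(2*x)) dx.
Step 2. Evaluate the standard form: now exp(2*x)/2 + ∫(5*x**4) dx.
Step 3. Evaluate the standard form: now x**5 + exp(2*x)/2.
Answer: x**5 + exp(2*x)/2.


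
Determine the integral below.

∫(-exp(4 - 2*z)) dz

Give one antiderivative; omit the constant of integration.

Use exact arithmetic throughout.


Answer: exp(4 - 2*z)/2.


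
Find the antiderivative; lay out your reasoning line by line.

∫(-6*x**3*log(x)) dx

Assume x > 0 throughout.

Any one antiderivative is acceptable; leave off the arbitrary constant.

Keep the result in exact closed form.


Step 1. Integrate ∫(-6*x**3*log(x)) dx by parts with u = log(x), dv = (-6*x**3) dx, so v = -3*x**4/2 [assuming x > 0]: now -3*x**4*log(x)/2 + ∫(3*x**3/2) dx.
Step 2. Evaluate the standard form: now -3*x**4*log(x)/2 + 3*x**4/8.
Answer: -3*x**4*log(x)/2 + 3*x**4/8.


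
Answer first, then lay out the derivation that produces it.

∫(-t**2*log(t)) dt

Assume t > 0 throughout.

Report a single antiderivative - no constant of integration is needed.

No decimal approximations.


The answer is -t**3*log(t)/3 + t**3/9.
Step 1. Integrate ∫(-t**2*log(t)) dt by parts with u = log(t), dv = (-t**2) dt, so v = -t**3/3 [assuming t > 0]: now -t**3*log(t)/3 + ∫(t**2/3) dt.
Step 2. Evaluate the standard form: now -t**3*log(t)/3 + t**3/9.
Answer: -t**3*log(t)/3 + t**3/9.


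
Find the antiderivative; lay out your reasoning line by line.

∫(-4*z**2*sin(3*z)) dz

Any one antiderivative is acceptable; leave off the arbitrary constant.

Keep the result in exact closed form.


Step 1. Integrate ∫(-4*z**2*sin(3*z)) dz by parts with u = z**2, dv = (-4*sin(3*z)) dz, so v = 4*cos(3*z)/3: now 4*z**2*cos(3*z)/3 + ∫(-8*z*cos(3*z)/3) dz.
Step 2. Integrate ∫(-8*z*cos(3*z)/3) dz by parts with u = z, dv = (-8*cos(3*z)/3) dz, so v = -8*sin(3*z)/9: now 4*z**2*cos(3*z)/3 - 8*z*sin(3*z)/9 + ∫(8*sin(3*z)/9) dz.
Step 3. Evaluate the standard form: now 4*z**2*cos(3*z)/3 - 8*z*sin(3*z)/9 - 8*cos(3*z)/27.
Answer: 4*z**2*cos(3*z)/3 - 8*z*sin(3*z)/9 - 8*cos(3*z)/27.


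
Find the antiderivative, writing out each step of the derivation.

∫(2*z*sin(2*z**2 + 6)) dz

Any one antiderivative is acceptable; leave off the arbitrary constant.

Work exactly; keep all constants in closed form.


Step 1. Substitute u = z**2 + 3, turning ∫(2*z*sin(2*z**2 + 6)) dz into ∫(sin(2*u)) du: now ∫(sin(2*u)) du.
Step 2. Evaluate the standard form: now -cos(2*u)/2.
Step 3. Substitute back u = z**2 + 3: now -cos(2*z**2 + 6)/2.
Answer: -cos(2*z**2 + 6)/2.


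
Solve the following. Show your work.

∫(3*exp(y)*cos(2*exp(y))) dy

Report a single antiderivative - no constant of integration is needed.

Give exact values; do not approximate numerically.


Step 1. Substitute u = exp(y), turning ∫(3*exp(y)*cos(2*exp(y))) dy into ∫(3*cos(2*u)) du: now ∫(3*cos(2*u)) du.
Step 2. Evaluate the standard form: now 3*sin(2*u)/2.
Step 3. Substitute back u = exp(y): now 3*sin(2*exp(y))/2.
Answer: 3*sin(2*exp(y))/2.


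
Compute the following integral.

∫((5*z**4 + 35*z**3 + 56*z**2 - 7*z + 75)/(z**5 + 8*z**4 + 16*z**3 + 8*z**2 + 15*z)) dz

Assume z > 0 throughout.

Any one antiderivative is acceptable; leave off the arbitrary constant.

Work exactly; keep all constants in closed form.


Answer: 5*log(z) - log(z + 3) + log(z + 5) - 3*atan(z).


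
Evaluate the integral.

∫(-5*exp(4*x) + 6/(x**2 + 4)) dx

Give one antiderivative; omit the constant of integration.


Answer: -5*exp(4*x)/4 + 3*atan(x/2).


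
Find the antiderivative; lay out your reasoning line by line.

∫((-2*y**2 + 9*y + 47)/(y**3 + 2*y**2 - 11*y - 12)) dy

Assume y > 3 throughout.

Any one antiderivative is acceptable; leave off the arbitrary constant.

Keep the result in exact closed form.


Step 1. Decompose ∫((-2*y**2 + 9*y + 47)/(y**3 + 2*y**2 - 11*y - 12)) dy by partial fractions, (-2*y**2 + 9*y + 47)/(y**3 + 2*y**2 - 11*y - 12) = -1/(y + 4) - 3/(y + 1) + 2/(y - 3): now ∫(2/(y - 3)) dy + ∫(-3/(y + 1)) dy + ∫(-1/(y + 4)) dy.
Step 2. Evaluate the standard form [assuming y > -4]: now -log(y + 4) + ∫(2/(y - 3)) dy + ∫(-3/(y + 1)) dy.
Step 3. Evaluate the standard form [assuming y > -1]: now -3*log(y + 1) - log(y + 4) + ∫(2/(y - 3)) dy.
Step 4. Evaluate the standard form [assuming y > 3]: now 2*log(y - 3) - 3*log(y + 1) - log(y + 4).
Answer: 2*log(y - 3) - 3*log(y + 1) - log(y + 4).


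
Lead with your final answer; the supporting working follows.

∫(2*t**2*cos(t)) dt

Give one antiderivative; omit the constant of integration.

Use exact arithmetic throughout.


The answer is 2*t**2*sin(t) + 4*t*cos(t) - 4*sin(t).
Step 1. Integrate ∫(2*t**2*cos(t)) dt by parts with u = t**2, dv = (2*cos(t)) dt, so v = 2*sin(t): now 2*t**2*sin(t) + ∫(-4*t*sin(t)) dt.
Step 2. Integrate ∫(-4*t*sin(t)) dt by parts with u = t, dv = (-4*sin(t)) dt, so v = 4*cos(t): now 2*t**2*sin(t) + 4*t*cos(t) + ∫(-4*cos(t)) dt.
Step 3. Evaluate the standard form: now 2*t**2*sin(t) + 4*t*cos(t) - 4*sin(t).
Answer: 2*t**2*sin(t) + 4*t*cos(t) - 4*sin(t).


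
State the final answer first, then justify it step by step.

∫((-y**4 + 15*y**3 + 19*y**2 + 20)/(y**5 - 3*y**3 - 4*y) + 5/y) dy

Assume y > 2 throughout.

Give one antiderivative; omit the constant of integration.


The answer is 5*log(y - 2) - log(y + 2) + 3*atan(y).
Step 1. Rewrite: now ∫(5/y) dy + ∫((-y**4 + 15*y**3 + 19*y**2 + 20)/(y**5 - 3*y**3 - 4*y)) dy.
Step 2. Decompose ∫((-y**4 + 15*y**3 + 19*y**2 + 20)/(y**5 - 3*y**3 - 4*y)) dy by partial fractions, (-y**4 + 15*y**3 + 19*y**2 + 20)/(y**5 - 3*y**3 - 4*y) = 3/(y**2 + 1) - 1/(y + 2) + 5/(y - 2) - 5/y: now ∫(-5/y) dy + ∫(5/y) dy + ∫(5/(y - 2)) dy + ∫(-1/(y + 2)) dy + ∫(3/(y**2 + 1)) dy.
Step 3. Evaluate the standard form [assuming y > -2]: now -log(y + 2) + ∫(-5/y) dy + ∫(5/y) dy + ∫(5/(y - 2)) dy + ∫(3/(y**2 + 1)) dy.
Step 4. Evaluate the standard form [assuming y > 0]: now -5*log(y) - log(y + 2) + ∫(5/y) dy + ∫(5/(y - 2)) dy + ∫(3/(y**2 + 1)) dy.
Step 5. Evaluate the standard form [assuming y > 2]: now -5*log(y) + 5*log(y - 2) - log(y + 2) + ∫(5/y) dy + ∫(3/(y**2 + 1)) dy.
Step 6. Evaluate the standard form: now -5*log(y) + 5*log(y - 2) - log(y + 2) + 3*atan(y) + ∫(5/y) dy.
Step 7. Evaluate the standard form [assuming y > 0]: now 5*log(y - 2) - log(y + 2) + 3*atan(y).
Answer: 5*log(y - 2) - log(y + 2) + 3*atan(y).


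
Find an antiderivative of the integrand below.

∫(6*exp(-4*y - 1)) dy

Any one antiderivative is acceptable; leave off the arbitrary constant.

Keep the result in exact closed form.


Answer: -3*exp(-4*y - 1)/2.


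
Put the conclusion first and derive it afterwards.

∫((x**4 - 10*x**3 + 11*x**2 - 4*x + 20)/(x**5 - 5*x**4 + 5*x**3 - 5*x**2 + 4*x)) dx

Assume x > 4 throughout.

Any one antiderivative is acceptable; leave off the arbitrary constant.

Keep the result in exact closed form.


The answer is 5*log(x) - log(x - 4) - 3*log(x - 1) + 2*atan(x).
Step 1. Decompose ∫((x**4 - 10*x**3 + 11*x**2 - 4*x + 20)/(x**5 - 5*x**4 + 5*x**3 - 5*x**2 + 4*x)) dx by partial fractions, (x**4 - 10*x**3 + 11*x**2 - 4*x + 20)/(x**5 - 5*x**4 + 5*x**3 - 5*x**2 + 4*x) = 2/(x**2 + 1) - 3/(x - 1) - 1/(x - 4) + 5/x: now ∫(5/x) dx + ∫(-1/(x - 4)) dx + ∫(-3/(x - 1)) dx + ∫(2/(x**2 + 1)) dx.
Step 2. Evaluate the standard form [assuming x > 1]: now -3*log(x - 1) + ∫(5/x) dx + ∫(-1/(x - 4)) dx + ∫(2/(x**2 + 1)) dx.
Step 3. Evaluate the standard form [assuming x > 4]: now -log(x - 4) - 3*log(x - 1) + ∫(5/x) dx + ∫(2/(x**2 + 1)) dx.
Step 4. Evaluate the standard form [assuming x > 0]: now 5*log(x) - log(x - 4) - 3*log(x - 1) + ∫(2/(x**2 + 1)) dx.
Step 5. Evaluate the standard form: now 5*log(x) - log(x - 4) - 3*log(x - 1) + 2*atan(x).
Answer: 5*log(x) - log(x - 4) - 3*log(x - 1) + 2*atan(x).


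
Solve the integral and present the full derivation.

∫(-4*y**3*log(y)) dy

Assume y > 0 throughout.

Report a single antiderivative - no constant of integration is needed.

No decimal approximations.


Step 1. Integrate ∫(-4*y**3*log(y)) dy by parts with u = log(y), dv = (-4*y**3) dy, so v = -y**4 [assuming y > 0]: now -y**4*log(y) + ∫(y**3) dy.
Step 2. Evaluate the standard form: now -y**4*log(y) + y**4/4.
Answer: -y**4*log(y) + y**4/4.


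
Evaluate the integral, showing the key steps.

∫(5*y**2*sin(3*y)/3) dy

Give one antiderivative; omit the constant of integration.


Step 1. Integrate ∫(5*y**2*sin(3*y)/3) dy by parts with u = y**2, dv = (5*sin(3*y)/3) dy, so v = -5*cos(3*y)/9: now -5*y**2*cos(3*y)/9 + ∫(10*y*cos(3*y)/9) dy.
Step 2. Integrate ∫(10*y*cos(3*y)/9) dy by parts with u = y, dv = (10*cos(3*y)/9) dy, so v = 10*sin(3*y)/27: now -5*y**2*cos(3*y)/9 + 10*y*sin(3*y)/27 + ∫(-10*sin(3*y)/27) dy.
Step 3. Evaluate the standard form: now -5*y**2*cos(3*y)/9 + 10*y*sin(3*y)/27 + 10*cos(3*y)/81.
Answer: -5*y**2*cos(3*y)/9 + 10*y*sin(3*y)/27 + 10*cos(3*y)/81.


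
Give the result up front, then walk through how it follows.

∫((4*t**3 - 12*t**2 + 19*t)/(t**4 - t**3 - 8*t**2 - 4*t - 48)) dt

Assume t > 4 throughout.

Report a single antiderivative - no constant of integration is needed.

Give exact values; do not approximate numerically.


The answer is log(t - 4) + 3*log(t + 3) - 3*atan(t/2)/2.
Step 1. Decompose ∫((4*t**3 - 12*t**2 + 19*t)/(t**4 - t**3 - 8*t**2 - 4*t - 48)) dt by partial fractions, (4*t**3 - 12*t**2 + 19*t)/(t**4 - t**3 - 8*t**2 - 4*t - 48) = -3/(t**2 + 4) + 3/(t + 3) + 1/(t - 4): now ∫(1/(t - 4)) dt + ∫(3/(t + 3)) dt + ∫(-3/(t**2 + 4)) dt.
Step 2. Evaluate the standard form [assuming t > -3]: now 3*log(t + 3) + ∫(1/(t - 4)) dt + ∫(-3/(t**2 + 4)) dt.
Step 3. Evaluate the standard form [assuming t > 4]: now log(t - 4) + 3*log(t + 3) + ∫(-3/(t**2 + 4)) dt.
Step 4. Evaluate the standard form: now log(t - 4) + 3*log(t + 3) - 3*atan(t/2)/2.
Answer: log(t - 4) + 3*log(t + 3) - 3*atan(t/2)/2.


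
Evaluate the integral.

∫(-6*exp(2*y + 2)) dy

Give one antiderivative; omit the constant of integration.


Answer: -3*exp(2*y + 2).


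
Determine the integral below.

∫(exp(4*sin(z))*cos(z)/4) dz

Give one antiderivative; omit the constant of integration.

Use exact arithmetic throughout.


Answer: exp(4*sin(z))/16.


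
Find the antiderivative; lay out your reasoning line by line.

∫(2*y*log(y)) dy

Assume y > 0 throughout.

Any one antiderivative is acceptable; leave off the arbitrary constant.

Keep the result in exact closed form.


Step 1. Integrate ∫(2*y*log(y)) dy by parts with u = log(y), dv = (2*y) dy, so v = y**2 [assuming y > 0]: now y**2*log(y) + ∫(-y) dy.
Step 2. Evaluate the standard form: now y**2*log(y) - y**2/2.
Answer: y**2*log(y) - y**2/2.


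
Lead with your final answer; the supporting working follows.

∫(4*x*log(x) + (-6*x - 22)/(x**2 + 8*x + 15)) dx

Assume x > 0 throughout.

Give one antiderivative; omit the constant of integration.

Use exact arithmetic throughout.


The answer is 2*x**2*log(x) - x**2 - 2*log(x + 3) - 4*log(x + 5).
Step 1. Rewrite: now ∫(4*x*log(x)) dx + ∫((-6*x - 22)/(x**2 + 8*x + 15)) dx.
Step 2. Integrate ∫(4*x*log(x)) dx by parts with u = log(x), dv = (4*x) dx, so v = 2*x**2 [assuming x > 0]: now 2*x**2*log(x) + ∫(-2*x) dx + ∫((-6*x - 22)/(x**2 + 8*x + 15)) dx.
Step 3. Evaluate the standard form: now 2*x**2*log(x) - x**2 + ∫((-6*x - 22)/(x**2 + 8*x + 15)) dx.
Step 4. Decompose ∫((-6*x - 22)/(x**2 + 8*x + 15)) dx by partial fractions, (-6*x - 22)/(x**2 + 8*x + 15) = -4/(x + 5) - 2/(x + 3): now 2*x**2*log(x) - x**2 + ∫(-2/(x + 3)) dx + ∫(-4/(x + 5)) dx.
Step 5. Evaluate the standard form [assuming x > -5]: now 2*x**2*log(x) - x**2 - 4*log(x + 5) + ∫(-2/(x + 3)) dx.
Step 6. Evaluate the standard form [assuming x > -3]: now 2*x**2*log(x) - x**2 - 2*log(x + 3) - 4*log(x + 5).
Answer: 2*x**2*log(x) - x**2 - 2*log(x + 3) - 4*log(x + 5).


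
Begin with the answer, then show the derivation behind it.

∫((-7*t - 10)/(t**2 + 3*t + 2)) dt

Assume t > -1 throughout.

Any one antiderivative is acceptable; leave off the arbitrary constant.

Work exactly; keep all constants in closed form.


The answer is -3*log(t + 1) - 4*log(t + 2).
Step 1. Decompose ∫((-7*t - 10)/(t**2 + 3*t + 2)) dt by partial fractions, (-7*t - 10)/(t**2 + 3*t + 2) = -4/(t + 2) - 3/(t + 1): now ∫(-3/(t + 1)) dt + ∫(-4/(t + 2)) dt.
Step 2. Evaluate the standard form [assuming t > -1]: now -3*log(t + 1) + ∫(-4/(t + 2)) dt.
Step 3. Evaluate the standard form [assuming t > -2]: now -3*log(t + 1) - 4*log(t + 2).
Answer: -3*log(t + 1) - 4*log(t + 2).


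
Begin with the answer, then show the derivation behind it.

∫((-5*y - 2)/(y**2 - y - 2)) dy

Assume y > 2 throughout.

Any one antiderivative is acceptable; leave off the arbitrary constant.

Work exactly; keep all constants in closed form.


The answer is -4*log(y - 2) - log(y + 1).
Step 1. Decompose ∫((-5*y - 2)/(y**2 - y - 2)) dy by partial fractions, (-5*y - 2)/(y**2 - y - 2) = -1/(y + 1) - 4/(y - 2): now ∫(-4/(y - 2)) dy + ∫(-1/(y + 1)) dy.
Step 2. Evaluate the standard form [assuming y > 2]: now -4*log(y - 2) + ∫(-1/(y + 1)) dy.
Step 3. Evaluate the standard form [assuming y > -1]: now -4*log(y - 2) - log(y + 1).
Answer: -4*log(y - 2) - log(y + 1).


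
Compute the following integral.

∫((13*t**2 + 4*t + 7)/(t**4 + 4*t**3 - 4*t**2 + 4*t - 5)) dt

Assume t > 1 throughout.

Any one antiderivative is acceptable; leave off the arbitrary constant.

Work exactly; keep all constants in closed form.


Answer: 2*log(t - 1) - 2*log(t + 5) + atan(t).


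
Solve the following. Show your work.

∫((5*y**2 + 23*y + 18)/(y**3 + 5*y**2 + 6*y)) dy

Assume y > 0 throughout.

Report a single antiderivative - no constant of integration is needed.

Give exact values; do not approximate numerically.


Step 1. Decompose ∫((5*y**2 + 23*y + 18)/(y**3 + 5*y**2 + 6*y)) dy by partial fractions, (5*y**2 + 23*y + 18)/(y**3 + 5*y**2 + 6*y) = -2/(y + 3) + 4/(y + 2) + 3/y: now ∫(3/y) dy + ∫(4/(y + 2)) dy + ∫(-2/(y + 3)) dy.
Step 2. Evaluate the standard form [assuming y > -2]: now 4*log(y + 2) + ∫(3/y) dy + ∫(-2/(y + 3)) dy.
Step 3. Evaluate the standard form [assuming y > 0]: now 3*log(y) + 4*log(y + 2) + ∫(-2/(y + 3)) dy.
Step 4. Evaluate the standard form [assuming y > -3]: now 3*log(y) + 4*log(y + 2) - 2*log(y + 3).
Answer: 3*log(y) + 4*log(y + 2) - 2*log(y + 3).


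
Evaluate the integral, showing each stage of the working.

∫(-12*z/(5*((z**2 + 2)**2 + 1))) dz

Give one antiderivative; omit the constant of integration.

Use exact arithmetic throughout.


Step 1. Substitute u = z**2 + 2, turning ∫(-12*z/(5*((z**2 + 2)**2 + 1))) dz into ∫(-6/(5*(u**2 + 1))) du: now ∫(-6/(5*(u**2 + 1))) du.
Step 2. Evaluate the standard form: now -6*atan(u)/5.
Step 3. Substitute back u = z**2 + 2: now -6*atan(z**2 + 2)/5.
Answer: -6*atan(z**2 + 2)/5.


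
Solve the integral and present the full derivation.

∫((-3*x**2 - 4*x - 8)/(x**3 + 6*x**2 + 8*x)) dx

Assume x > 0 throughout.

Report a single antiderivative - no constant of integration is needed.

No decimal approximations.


Step 1. Decompose ∫((-3*x**2 - 4*x - 8)/(x**3 + 6*x**2 + 8*x)) dx by partial fractions, (-3*x**2 - 4*x - 8)/(x**3 + 6*x**2 + 8*x) = -5/(x + 4) + 3/(x + 2) - 1/x: now ∫(-1/x) dx + ∫(3/(x + 2)) dx + ∫(-5/(x + 4)) dx.
Step 2. Evaluate the standard form [assuming x > -4]: now -5*log(x + 4) + ∫(-1/x) dx + ∫(3/(x + 2)) dx.
Step 3. Evaluate the standard form [assuming x > -2]: now 3*log(x + 2) - 5*log(x + 4) + ∫(-1/x) dx.
Step 4. Evaluate the standard form [assuming x > 0]: now -log(x) + 3*log(x + 2) - 5*log(x + 4).
Answer: -log(x) + 3*log(x + 2) - 5*log(x + 4).


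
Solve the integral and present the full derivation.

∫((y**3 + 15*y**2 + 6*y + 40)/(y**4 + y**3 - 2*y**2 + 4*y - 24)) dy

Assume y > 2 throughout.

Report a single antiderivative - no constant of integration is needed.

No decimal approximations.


Step 1. Decompose ∫((y**3 + 15*y**2 + 6*y + 40)/(y**4 + y**3 - 2*y**2 + 4*y - 24)) dy by partial fractions, (y**3 + 15*y**2 + 6*y + 40)/(y**4 + y**3 - 2*y**2 + 4*y - 24) = 2/(y**2 + 4) - 2/(y + 3) + 3/(y - 2): now ∫(3/(y - 2)) dy + ∫(-2/(y + 3)) dy + ∫(2/(y**2 + 4)) dy.
Step 2. Evaluate the standard form [assuming y > -3]: now -2*log(y + 3) + ∫(3/(y - 2)) dy + ∫(2/(y**2 + 4)) dy.
Step 3. Evaluate the standard form [assuming y > 2]: now 3*log(y - 2) - 2*log(y + 3) + ∫(2/(y**2 + 4)) dy.
Step 4. Evaluate the standard form: now 3*log(y - 2) - 2*log(y + 3) + atan(y/2).
Answer: 3*log(y - 2) - 2*log(y + 3) + atan(y/2).


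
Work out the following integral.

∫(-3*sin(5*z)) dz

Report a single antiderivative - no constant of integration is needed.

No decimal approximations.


Answer: 3*cos(5*z)/5.


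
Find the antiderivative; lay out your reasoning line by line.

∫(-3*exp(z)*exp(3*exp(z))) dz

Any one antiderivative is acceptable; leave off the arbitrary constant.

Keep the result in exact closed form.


Step 1. Substitute u = exp(z), turning ∫(-3*exp(z)*exp(3*exp(z))) dz into ∫(-3*exp(3*u)) du: now ∫(-3*exp(3*u)) du.
Step 2. Evaluate the standard form: now -exp(3*u).
Step 3. Substitute back u = exp(z): now -exp(3*exp(z)).
Answer: -exp(3*exp(z)).


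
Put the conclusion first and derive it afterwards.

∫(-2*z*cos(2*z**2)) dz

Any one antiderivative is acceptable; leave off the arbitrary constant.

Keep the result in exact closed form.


The answer is -sin(2*z**2)/2.
Step 1. Substitute u = z**2, turning ∫(-2*z*cos(2*z**2)) dz into ∫(-cos(2*u)) du: now ∫(-cos(2*u)) du.
Step 2. Evaluate the standard form: now -sin(2*u)/2.
Step 3. Substitute back u = z**2: now -sin(2*z**2)/2.
Answer: -sin(2*z**2)/2.


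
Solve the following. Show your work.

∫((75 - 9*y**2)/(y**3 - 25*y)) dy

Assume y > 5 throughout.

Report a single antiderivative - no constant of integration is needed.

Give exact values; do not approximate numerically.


Step 1. Decompose ∫((75 - 9*y**2)/(y**3 - 25*y)) dy by partial fractions, (75 - 9*y**2)/(y**3 - 25*y) = -3/(y + 5) - 3/(y - 5) - 3/y: now ∫(-3/y) dy + ∫(-3/(y - 5)) dy + ∫(-3/(y + 5)) dy.
Step 2. Evaluate the standard form [assuming y > 0]: now -3*log(y) + ∫(-3/(y - 5)) dy + ∫(-3/(y + 5)) dy.
Step 3. Evaluate the standard form [assuming y > -5]: now -3*log(y) - 3*log(y + 5) + ∫(-3/(y - 5)) dy.
Step 4. Evaluate the standard form [assuming y > 5]: now -3*log(y) - 3*log(y - 5) - 3*log(y + 5).
Answer: -3*log(y) - 3*log(y - 5) - 3*log(y + 5).


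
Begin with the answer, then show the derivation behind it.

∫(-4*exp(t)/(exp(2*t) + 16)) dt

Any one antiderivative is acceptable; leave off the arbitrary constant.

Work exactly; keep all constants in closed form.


The answer is -atan(exp(t)/4).
Step 1. Substitute u = exp(t), turning ∫(-4*exp(t)/(exp(2*t) + 16)) dt into ∫(-4/(u**2 + 16)) du: now ∫(-4/(u**2 + 16)) du.
Step 2. Evaluate the standard form: now -atan(u/4).
Step 3. Substitute back u = exp(t): now -atan(exp(t)/4).
Answer: -atan(exp(t)/4).


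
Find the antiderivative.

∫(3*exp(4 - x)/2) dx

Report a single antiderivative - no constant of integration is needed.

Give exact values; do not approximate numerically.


Answer: -3*exp(4 - x)/2.


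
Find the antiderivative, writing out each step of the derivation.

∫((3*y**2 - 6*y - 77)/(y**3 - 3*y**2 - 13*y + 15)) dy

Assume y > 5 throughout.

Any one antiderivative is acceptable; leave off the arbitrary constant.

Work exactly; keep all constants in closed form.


Step 1. Decompose ∫((3*y**2 - 6*y - 77)/(y**3 - 3*y**2 - 13*y + 15)) dy by partial fractions, (3*y**2 - 6*y - 77)/(y**3 - 3*y**2 - 13*y + 15) = -1/(y + 3) + 5/(y - 1) - 1/(y - 5): now ∫(-1/(y - 5)) dy + ∫(5/(y - 1)) dy + ∫(-1/(y + 3)) dy.
Step 2. Evaluate the standard form [assuming y > 1]: now 5*log(y - 1) + ∫(-1/(y - 5)) dy + ∫(-1/(y + 3)) dy.
Step 3. Evaluate the standard form [assuming y > -3]: now 5*log(y - 1) - log(y + 3) + ∫(-1/(y - 5)) dy.
Step 4. Evaluate the standard form [assuming y > 5]: now -log(y - 5) + 5*log(y - 1) - log(y + 3).
Answer: -log(y - 5) + 5*log(y - 1) - log(y + 3).


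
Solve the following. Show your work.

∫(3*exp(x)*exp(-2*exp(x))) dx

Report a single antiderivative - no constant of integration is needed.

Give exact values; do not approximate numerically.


Step 1. Substitute u = exp(x), turning ∫(3*exp(x)*exp(-2*exp(x))) dx into ∫(3*exp(-2*u)) du: now ∫(3*exp(-2*u)) du.
Step 2. Evaluate the standard form: now -3*exp(-2*u)/2.
Step 3. Substitute back u = exp(x): now -3*exp(-2*exp(x))/2.
Answer: -3*exp(-2*exp(x))/2.


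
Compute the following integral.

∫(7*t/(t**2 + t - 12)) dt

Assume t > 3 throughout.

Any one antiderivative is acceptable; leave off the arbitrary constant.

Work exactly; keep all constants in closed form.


Answer: 3*log(t - 3) + 4*log(t + 4).


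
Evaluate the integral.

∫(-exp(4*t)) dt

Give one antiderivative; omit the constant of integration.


Answer: -exp(4*t)/4.


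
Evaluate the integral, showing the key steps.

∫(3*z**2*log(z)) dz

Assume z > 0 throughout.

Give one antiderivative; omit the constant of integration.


Step 1. Integrate ∫(3*z**2*log(z)) dz by parts with u = log(z), dv = (3*z**2) dz, so v = z**3 [assuming z > 0]: now z**3*log(z) + ∫(-z**2) dz.
Step 2. Evaluate the standard form: now z**3*log(z) - z**3/3.
Answer: z**3*log(z) - z**3/3.


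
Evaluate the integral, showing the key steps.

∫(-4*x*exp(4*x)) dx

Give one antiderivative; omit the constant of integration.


Step 1. Integrate ∫(-4*x*exp(4*x)) dx by parts with u = x, dv = (-4*exp(4*x)) dx, so v = -exp(4*x): now -x*exp(4*x) + ∫(exp(4*x)) dx.
Step 2. Evaluate the standard form: now -x*exp(4*x) + exp(4*x)/4.
Answer: -x*exp(4*x) + exp(4*x)/4.


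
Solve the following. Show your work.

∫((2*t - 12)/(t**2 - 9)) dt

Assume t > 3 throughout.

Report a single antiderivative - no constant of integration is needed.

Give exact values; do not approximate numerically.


Step 1. Decompose ∫((2*t - 12)/(t**2 - 9)) dt by partial fractions, (2*t - 12)/(t**2 - 9) = 3/(t + 3) - 1/(t - 3): now ∫(-1/(t - 3)) dt + ∫(3/(t + 3)) dt.
Step 2. Evaluate the standard form [assuming t > -3]: now 3*log(t + 3) + ∫(-1/(t - 3)) dt.
Step 3. Evaluate the standard form [assuming t > 3]: now -log(t - 3) + 3*log(t + 3).
Answer: -log(t - 3) + 3*log(t + 3).


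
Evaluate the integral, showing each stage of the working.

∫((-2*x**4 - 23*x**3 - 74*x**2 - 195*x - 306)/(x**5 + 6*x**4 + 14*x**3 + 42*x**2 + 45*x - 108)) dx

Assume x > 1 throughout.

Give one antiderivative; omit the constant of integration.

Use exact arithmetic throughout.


Step 1. Decompose ∫((-2*x**4 - 23*x**3 - 74*x**2 - 195*x - 306)/(x**5 + 6*x**4 + 14*x**3 + 42*x**2 + 45*x - 108)) dx by partial fractions, (-2*x**4 - 23*x**3 - 74*x**2 - 195*x - 306)/(x**5 + 6*x**4 + 14*x**3 + 42*x**2 + 45*x - 108) = -3/(x**2 + 9) + 2/(x + 4) - 1/(x + 3) - 3/(x - 1): now ∫(-3/(x - 1)) dx + ∫(-1/(x + 3)) dx + ∫(2/(x + 4)) dx + ∫(-3/(x**2 + 9)) dx.
Step 2. Evaluate the standard form [assuming x > -4]: now 2*log(x + 4) + ∫(-3/(x - 1)) dx + ∫(-1/(x + 3)) dx + ∫(-3/(x**2 + 9)) dx.
Step 3. Evaluate the standard form [assuming x > 1]: now -3*log(x - 1) + 2*log(x + 4) + ∫(-1/(x + 3)) dx + ∫(-3/(x**2 + 9)) dx.
Step 4. Evaluate the standard form [assuming x > -3]: now -3*log(x - 1) - log(x + 3) + 2*log(x + 4) + ∫(-3/(x**2 + 9)) dx.
Step 5. Evaluate the standard form: now -3*log(x - 1) - log(x + 3) + 2*log(x + 4) - atan(x/3).
Answer: -3*log(x - 1) - log(x + 3) + 2*log(x + 4) - atan(x/3).


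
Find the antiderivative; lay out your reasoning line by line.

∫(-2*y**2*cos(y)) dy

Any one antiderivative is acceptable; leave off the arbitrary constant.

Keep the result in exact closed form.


Step 1. Integrate ∫(-2*y**2*cos(y)) dy by parts with u = y**2, dv = (-2*cos(y)) dy, so v = -2*sin(y): now -2*y**2*sin(y) + ∫(4*y*sin(y)) dy.
Step 2. Integrate ∫(4*y*sin(y)) dy by parts with u = y, dv = (4*sin(y)) dy, so v = -4*cos(y): now -2*y**2*sin(y) - 4*y*cos(y) + ∫(4*cos(y)) dy.
Step 3. Evaluate the standard form: now -2*y**2*sin(y) - 4*y*cos(y) + 4*sin(y).
Answer: -2*y**2*sin(y) - 4*y*cos(y) + 4*sin(y).


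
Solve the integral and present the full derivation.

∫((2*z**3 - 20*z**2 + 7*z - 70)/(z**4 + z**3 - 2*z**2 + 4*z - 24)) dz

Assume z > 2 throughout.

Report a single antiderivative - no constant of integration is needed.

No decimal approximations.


Step 1. Decompose ∫((2*z**3 - 20*z**2 + 7*z - 70)/(z**4 + z**3 - 2*z**2 + 4*z - 24)) dz by partial fractions, (2*z**3 - 20*z**2 + 7*z - 70)/(z**4 + z**3 - 2*z**2 + 4*z - 24) = -1/(z**2 + 4) + 5/(z + 3) - 3/(z - 2): now ∫(-3/(z - 2)) dz + ∫(5/(z + 3)) dz + ∫(-1/(z**2 + 4)) dz.
Step 2. Evaluate the standard form [assuming z > -3]: now 5*log(z + 3) + ∫(-3/(z - 2)) dz + ∫(-1/(z**2 + 4)) dz.
Step 3. Evaluate the standard form [assuming z > 2]: now -3*log(z - 2) + 5*log(z + 3) + ∫(-1/(z**2 + 4)) dz.
Step 4. Evaluate the standard form: now -3*log(z - 2) + 5*log(z + 3) - atan(z/2)/2.
Answer: -3*log(z - 2) + 5*log(z + 3) - atan(z/2)/2.


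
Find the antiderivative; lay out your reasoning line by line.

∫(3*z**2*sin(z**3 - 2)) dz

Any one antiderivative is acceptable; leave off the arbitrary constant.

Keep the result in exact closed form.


Step 1. Substitute u = z**3 - 2, turning ∫(3*z**2*sin(z**3 - 2)) dz into ∫(sin(u)) du: now ∫(sin(u)) du.
Step 2. Evaluate the standard form: now -cos(u).
Step 3. Substitute back u = z**3 - 2: now -cos(z**3 - 2).
Answer: -cos(z**3 - 2).


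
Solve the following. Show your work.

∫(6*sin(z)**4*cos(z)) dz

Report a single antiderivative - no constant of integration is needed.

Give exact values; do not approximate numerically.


Step 1. Substitute u = sin(z), turning ∫(6*sin(z)**4*cos(z)) dz into ∫(6*u**4) du: now ∫(6*u**4) du.
Step 2. Evaluate the standard form: now 6*u**5/5.
Step 3. Substitute back u = sin(z): now 6*sin(z)**5/5.
Answer: 6*sin(z)**5/5.


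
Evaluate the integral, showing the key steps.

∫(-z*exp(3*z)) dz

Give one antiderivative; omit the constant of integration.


Step 1. Integrate ∫(-z*exp(3*z)) dz by parts with u = z, dv = (-exp(3*z)) dz, so v = -exp(3*z)/3: now -z*exp(3*z)/3 + ∫(exp(3*z)/3) dz.
Step 2. Evaluate the standard form: now -z*exp(3*z)/3 + exp(3*z)/9.
Answer: -z*exp(3*z)/3 + exp(3*z)/9.


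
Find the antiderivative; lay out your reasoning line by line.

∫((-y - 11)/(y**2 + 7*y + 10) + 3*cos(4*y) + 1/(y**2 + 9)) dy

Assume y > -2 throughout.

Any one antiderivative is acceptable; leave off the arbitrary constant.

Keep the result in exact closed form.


Step 1. Rewrite: now ∫((-y - 11)/(y**2 + 7*y + 10)) dy + ∫(1/(y**2 + 9)) dy + ∫(3*cos(4*y)) dy.
Step 2. Decompose ∫((-y - 11)/(y**2 + 7*y + 10)) dy by partial fractions, (-y - 11)/(y**2 + 7*y + 10) = 2/(y + 5) - 3/(y + 2): now ∫(-3/(y + 2)) dy + ∫(2/(y + 5)) dy + ∫(1/(y**2 + 9)) dy + ∫(3*cos(4*y)) dy.
Step 3. Evaluate the standard form [assuming y > -5]: now 2*log(y + 5) + ∫(-3/(y + 2)) dy + ∫(1/(y**2 + 9)) dy + ∫(3*cos(4*y)) dy.
Step 4. Evaluate the standard form [assuming y > -2]: now -3*log(y + 2) + 2*log(y + 5) + ∫(1/(y**2 + 9)) dy + ∫(3*cos(4*y)) dy.
Step 5. Evaluate the standard form: now -3*log(y + 2) + 2*log(y + 5) + 3*sin(4*y)/4 + ∫(1/(y**2 + 9)) dy.
Step 6. Evaluate the standard form: now -3*log(y + 2) + 2*log(y + 5) + 3*sin(4*y)/4 + atan(y/3)/3.
Answer: -3*log(y + 2) + 2*log(y + 5) + 3*sin(4*y)/4 + atan(y/3)/3.


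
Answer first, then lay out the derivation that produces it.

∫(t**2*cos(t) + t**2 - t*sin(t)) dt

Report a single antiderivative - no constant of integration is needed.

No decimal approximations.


The answer is t**3/3 + t**2*sin(t) + 3*t*cos(t) - 3*sin(t).
Step 1. Rewrite: now ∫(t**2) dt + ∫(-t*sin(t)) dt + ∫(t**2*cos(t)) dt.
Step 2. Evaluate the standard form: now t**3/3 + ∫(-t*sin(t)) dt + ∫(t**2*cos(t)) dt.
Step 3. Integrate ∫(t**2*cos(t)) dt by parts with u = t**2, dv = (cos(t)) dt, so v = sin(t): now t**3/3 + t**2*sin(t) + ∫(-2*t*sin(t)) dt + ∫(-t*sin(t)) dt.
Step 4. Integrate ∫(-2*t*sin(t)) dt by parts with u = t, dv = (-2*sin(t)) dt, so v = 2*cos(t): now t**3/3 + t**2*sin(t) + 2*t*cos(t) + ∫(-t*sin(t)) dt + ∫(-2*cos(t)) dt.
Step 5. Evaluate the standard form: now t**3/3 + t**2*sin(t) + 2*t*cos(t) - 2*sin(t) + ∫(-t*sin(t)) dt.
Step 6. Integrate ∫(-t*sin(t)) dt by parts with u = t, dv = (-sin(t)) dt, so v = cos(t): now t**3/3 + t**2*sin(t) + 3*t*cos(t) - 2*sin(t) + ∫(-cos(t)) dt.
Step 7. Evaluate the standard form: now t**3/3 + t**2*sin(t) + 3*t*cos(t) - 3*sin(t).
Answer: t**3/3 + t**2*sin(t) + 3*t*cos(t) - 3*sin(t).
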